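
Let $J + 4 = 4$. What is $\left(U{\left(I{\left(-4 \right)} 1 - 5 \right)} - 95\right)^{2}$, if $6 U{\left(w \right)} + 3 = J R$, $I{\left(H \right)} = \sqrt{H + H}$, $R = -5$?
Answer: $\frac{36481}{4} \approx 9120.3$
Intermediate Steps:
$J = 0$ ($J = -4 + 4 = 0$)
$I{\left(H \right)} = \sqrt{2} \sqrt{H}$ ($I{\left(H \right)} = \sqrt{2 H} = \sqrt{2} \sqrt{H}$)
$U{\left(w \right)} = - \frac{1}{2}$ ($U{\left(w \right)} = - \frac{1}{2} + \frac{0 \left(-5\right)}{6} = - \frac{1}{2} + \frac{1}{6} \cdot 0 = - \frac{1}{2} + 0 = - \frac{1}{2}$)
$\left(U{\left(I{\left(-4 \right)} 1 - 5 \right)} - 95\right)^{2} = \left(- \frac{1}{2} - 95\right)^{2} = \left(- \frac{191}{2}\right)^{2} = \frac{36481}{4}$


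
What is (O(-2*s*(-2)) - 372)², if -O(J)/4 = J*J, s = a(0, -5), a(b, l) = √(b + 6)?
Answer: 571536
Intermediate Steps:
a(b, l) = √(6 + b)
s = √6 (s = √(6 + 0) = √6 ≈ 2.4495)
O(J) = -4*J² (O(J) = -4*J*J = -4*J²)
(O(-2*s*(-2)) - 372)² = (-4*(-2*√6*(-2))² - 372)² = (-4*(4*√6)² - 372)² = (-4*96 - 372)² = (-384 - 372)² = (-756)² = 571536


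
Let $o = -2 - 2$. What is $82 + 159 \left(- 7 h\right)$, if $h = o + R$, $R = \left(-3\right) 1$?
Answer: $7873$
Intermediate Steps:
$R = -3$
$o = -4$
$h = -7$ ($h = -4 - 3 = -7$)
$82 + 159 \left(- 7 h\right) = 82 + 159 \left(\left(-7\right) \left(-7\right)\right) = 82 + 159 \cdot 49 = 82 + 7791 = 7873$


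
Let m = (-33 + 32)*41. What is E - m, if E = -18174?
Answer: -18133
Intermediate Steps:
m = -41 (m = -1*41 = -41)
E - m = -18174 - 1*(-41) = -18174 + 41 = -18133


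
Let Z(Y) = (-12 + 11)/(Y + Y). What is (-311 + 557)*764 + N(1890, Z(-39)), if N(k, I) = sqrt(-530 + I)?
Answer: 187944 + I*sqrt(3224442)/78 ≈ 1.8794e+5 + 23.021*I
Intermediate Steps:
Z(Y) = -1/(2*Y)
(-311 + 557)*764 + N(1890, Z(-39)) = (-311 + 557)*764 + sqrt(-530 - 1/2/(-39)) = 246*764 + sqrt(-530 - 1/2*(-1/39)) = 187944 + sqrt(-530 + 1/78) = 187944 + sqrt(-41339/78) = 187944 + I*sqrt(3224442)/78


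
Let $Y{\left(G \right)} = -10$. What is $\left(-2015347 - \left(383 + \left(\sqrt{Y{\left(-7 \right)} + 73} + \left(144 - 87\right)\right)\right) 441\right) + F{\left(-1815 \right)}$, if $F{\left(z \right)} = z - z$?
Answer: $-2209387 - 1323 \sqrt{7} \approx -2.2129 \cdot 10^{6}$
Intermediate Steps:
$F{\left(z \right)} = 0$
$\left(-2015347 - \left(383 + \left(\sqrt{Y{\left(-7 \right)} + 73} + \left(144 - 87\right)\right)\right) 441\right) + F{\left(-1815 \right)} = \left(-2015347 - \left(383 + \left(\sqrt{-10 + 73} + \left(144 - 87\right)\right)\right) 441\right) + 0 = \left(-2015347 - \left(383 + \left(\sqrt{63} + \left(144 - 87\right)\right)\right) 441\right) + 0 = \left(-2015347 - \left(383 + \left(3 \sqrt{7} + 57\right)\right) 441\right) + 0 = \left(-2015347 - \left(383 + \left(57 + 3 \sqrt{7}\right)\right) 441\right) + 0 = \left(-2015347 - \left(440 + 3 \sqrt{7}\right) 441\right) + 0 = \left(-2015347 - \left(194040 + 1323 \sqrt{7}\right)\right) + 0 = \left(-2209387 - 1323 \sqrt{7}\right) + 0 = -2209387 - 1323 \sqrt{7}$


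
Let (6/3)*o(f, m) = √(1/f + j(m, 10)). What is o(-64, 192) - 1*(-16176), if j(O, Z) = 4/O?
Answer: 16176 + √3/48 ≈ 16176.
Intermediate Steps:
o(f, m) = √(1/f + 4/m)/2
o(-64, 192) - 1*(-16176) = √(1/(-64) + 4/192)/2 - 1*(-16176) = √(-1/64 + 4*(1/192))/2 + 16176 = √(-1/64 + 1/48)/2 + 16176 = √(1/192)/2 + 16176 = (√3/24)/2 + 16176 = √3/48 + 16176 = 16176 + √3/48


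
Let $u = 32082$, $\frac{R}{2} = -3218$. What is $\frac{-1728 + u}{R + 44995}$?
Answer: $\frac{10118}{12853} \approx 0.78721$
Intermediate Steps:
$R = -6436$ ($R = 2 \left(-3218\right) = -6436$)
$\frac{-1728 + u}{R + 44995} = \frac{-1728 + 32082}{-6436 + 44995} = \frac{30354}{38559} = 30354 \cdot \frac{1}{38559} = \frac{10118}{12853}$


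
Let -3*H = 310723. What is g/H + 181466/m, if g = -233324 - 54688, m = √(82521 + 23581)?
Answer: 864036/310723 + 90733*√106102/53051 ≈ 559.88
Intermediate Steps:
H = -310723/3 (H = -⅓*310723 = -310723/3 ≈ -1.0357e+5)
m = √106102 ≈ 325.73
g = -288012
g/H + 181466/m = -288012/(-310723/3) + 181466/(√106102) = -288012*(-3/310723) + 181466*(√106102/106102) = 864036/310723 + 90733*√106102/53051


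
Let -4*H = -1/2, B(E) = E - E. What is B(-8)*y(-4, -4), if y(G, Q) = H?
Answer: 0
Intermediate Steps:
B(E) = 0
H = ⅛ (H = -(-1)/(4*2) = -¼*(-½) = ⅛ ≈ 0.12500)
y(G, Q) = ⅛
B(-8)*y(-4, -4) = 0*(⅛) = 0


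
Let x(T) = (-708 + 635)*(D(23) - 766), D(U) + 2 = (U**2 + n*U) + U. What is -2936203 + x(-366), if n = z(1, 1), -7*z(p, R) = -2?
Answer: -20446403/7 ≈ -2.9209e+6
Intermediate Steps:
z(p, R) = 2/7 (z(p, R) = -1/7*(-2) = 2/7)
n = 2/7 ≈ 0.28571
D(U) = -2 + U**2 + 9*U/7 (D(U) = -2 + ((U**2 + 2*U/7) + U) = -2 + (U**2 + 9*U/7) = -2 + U**2 + 9*U/7)
x(T) = 107018/7 (x(T) = (-708 + 635)*((-2 + 23**2 + (9/7)*23) - 766) = -73*((-2 + 529 + 207/7) - 766) = -73*(3896/7 - 766) = -73*(-1466/7) = 107018/7)
-2936203 + x(-366) = -2936203 + 107018/7 = -20446403/7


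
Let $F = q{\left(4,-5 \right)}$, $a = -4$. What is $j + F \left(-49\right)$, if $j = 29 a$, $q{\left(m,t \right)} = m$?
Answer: $-312$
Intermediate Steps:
$F = 4$
$j = -116$ ($j = 29 \left(-4\right) = -116$)
$j + F \left(-49\right) = -116 + 4 \left(-49\right) = -116 - 196 = -312$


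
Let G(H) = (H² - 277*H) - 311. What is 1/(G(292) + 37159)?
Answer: 1/41228 ≈ 2.4255e-5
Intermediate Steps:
G(H) = -311 + H² - 277*H
1/(G(292) + 37159) = 1/((-311 + 292² - 277*292) + 37159) = 1/((-311 + 85264 - 80884) + 37159) = 1/(4069 + 37159) = 1/41228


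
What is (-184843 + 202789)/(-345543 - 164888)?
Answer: -17946/510431 ≈ -0.035159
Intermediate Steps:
(-184843 + 202789)/(-345543 - 164888) = 17946/(-510431) = 17946*(-1/510431) = -17946/510431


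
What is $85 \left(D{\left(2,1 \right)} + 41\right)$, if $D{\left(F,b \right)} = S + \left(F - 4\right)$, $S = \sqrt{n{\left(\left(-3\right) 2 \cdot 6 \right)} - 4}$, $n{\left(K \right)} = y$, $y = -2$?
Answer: $3315 + 85 i \sqrt{6} \approx 3315.0 + 208.21 i$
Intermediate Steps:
$n{\left(K \right)} = -2$
$S = i \sqrt{6}$ ($S = \sqrt{-2 - 4} = \sqrt{-6} = i \sqrt{6} \approx 2.4495 i$)
$D{\left(F,b \right)} = -4 + F + i \sqrt{6}$ ($D{\left(F,b \right)} = i \sqrt{6} + \left(F - 4\right) = i \sqrt{6} + \left(-4 + F\right) = -4 + F + i \sqrt{6}$)
$85 \left(D{\left(2,1 \right)} + 41\right) = 85 \left(\left(-4 + 2 + i \sqrt{6}\right) + 41\right) = 85 \left(\left(-2 + i \sqrt{6}\right) + 41\right) = 85 \left(39 + i \sqrt{6}\right) = 3315 + 85 i \sqrt{6}$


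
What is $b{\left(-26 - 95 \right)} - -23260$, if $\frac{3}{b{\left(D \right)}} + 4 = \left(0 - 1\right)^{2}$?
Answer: $23259$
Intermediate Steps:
$b{\left(D \right)} = -1$ ($b{\left(D \right)} = \frac{3}{-4 + \left(0 - 1\right)^{2}} = \frac{3}{-4 + \left(-1\right)^{2}} = \frac{3}{-4 + 1} = \frac{3}{-3} = 3 \left(- \frac{1}{3}\right) = -1$)
$b{\left(-26 - 95 \right)} - -23260 = -1 - -23260 = -1 + 23260 = 23259$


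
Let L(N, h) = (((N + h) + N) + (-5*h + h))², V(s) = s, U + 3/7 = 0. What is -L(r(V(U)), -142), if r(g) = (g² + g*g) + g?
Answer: -435473424/2401 ≈ -1.8137e+5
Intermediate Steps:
U = -3/7 (U = -3/7 + 0 = -3/7 ≈ -0.42857)
r(g) = g + 2*g² (r(g) = (g² + g²) + g = 2*g² + g = g + 2*g²)
L(N, h) = (-3*h + 2*N)² (L(N, h) = ((h + 2*N) - 4*h)² = (-3*h + 2*N)²)
-L(r(V(U)), -142) = -(-3*(-142) + 2*(-3*(1 + 2*(-3/7))/7))² = -(426 + 2*(-3*(1 - 6/7)/7))² = -(426 + 2*(-3/7*⅐))² = -(426 + 2*(-3/49))² = -(426 - 6/49)² = -(20868/49)² = -1*435473424/2401 = -435473424/2401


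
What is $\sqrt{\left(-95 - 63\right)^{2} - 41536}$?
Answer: $2 i \sqrt{4143} \approx 128.73 i$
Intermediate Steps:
$\sqrt{\left(-95 - 63\right)^{2} - 41536} = \sqrt{\left(-158\right)^{2} - 41536} = \sqrt{24964 - 41536} = \sqrt{-16572} = 2 i \sqrt{4143}$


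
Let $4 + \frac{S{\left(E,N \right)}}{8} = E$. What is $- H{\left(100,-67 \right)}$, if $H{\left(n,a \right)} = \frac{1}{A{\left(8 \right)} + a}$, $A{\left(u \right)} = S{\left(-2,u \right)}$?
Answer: $\frac{1}{115} \approx 0.0086956$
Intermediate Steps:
$S{\left(E,N \right)} = -32 + 8 E$
$A{\left(u \right)} = -48$ ($A{\left(u \right)} = -32 + 8 \left(-2\right) = -32 - 16 = -48$)
$H{\left(n,a \right)} = \frac{1}{-48 + a}$
$- H{\left(100,-67 \right)} = - \frac{1}{-48 - 67} = - \frac{1}{-115} = \left(-1\right) \left(- \frac{1}{115}\right) = \frac{1}{115}$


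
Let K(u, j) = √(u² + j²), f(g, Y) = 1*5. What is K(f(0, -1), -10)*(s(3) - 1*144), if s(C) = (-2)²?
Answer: -700*√5 ≈ -1565.2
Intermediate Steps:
s(C) = 4
f(g, Y) = 5
K(u, j) = √(j² + u²)
K(f(0, -1), -10)*(s(3) - 1*144) = √((-10)² + 5²)*(4 - 1*144) = √(100 + 25)*(4 - 144) = √125*(-140) = (5*√5)*(-140) = -700*√5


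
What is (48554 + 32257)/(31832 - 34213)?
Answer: -80811/2381 ≈ -33.940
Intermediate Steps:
(48554 + 32257)/(31832 - 34213) = 80811/(-2381) = 80811*(-1/2381) = -80811/2381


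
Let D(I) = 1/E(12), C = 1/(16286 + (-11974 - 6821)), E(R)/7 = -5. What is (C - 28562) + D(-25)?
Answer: -2508174574/87815 ≈ -28562.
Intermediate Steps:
E(R) = -35 (E(R) = 7*(-5) = -35)
C = -1/2509 (C = 1/(16286 - 18795) = 1/(-2509) = -1/2509 ≈ -0.00039857)
D(I) = -1/35 (D(I) = 1/(-35) = -1/35)
(C - 28562) + D(-25) = (-1/2509 - 28562) - 1/35 = -71662059/2509 - 1/35 = -2508174574/87815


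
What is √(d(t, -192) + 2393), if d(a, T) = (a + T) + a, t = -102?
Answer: √1997 ≈ 44.688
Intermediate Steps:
d(a, T) = T + 2*a (d(a, T) = (T + a) + a = T + 2*a)
√(d(t, -192) + 2393) = √((-192 + 2*(-102)) + 2393) = √((-192 - 204) + 2393) = √(-396 + 2393) = √1997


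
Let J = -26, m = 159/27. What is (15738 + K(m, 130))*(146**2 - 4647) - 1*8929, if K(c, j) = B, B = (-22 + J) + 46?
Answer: 262294455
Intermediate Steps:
m = 53/9 (m = 159*(1/27) = 53/9 ≈ 5.8889)
B = -2 (B = (-22 - 26) + 46 = -48 + 46 = -2)
K(c, j) = -2
(15738 + K(m, 130))*(146**2 - 4647) - 1*8929 = (15738 - 2)*(146**2 - 4647) - 1*8929 = 15736*(21316 - 4647) - 8929 = 15736*16669 - 8929 = 262303384 - 8929 = 262294455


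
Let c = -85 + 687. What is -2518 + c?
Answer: -1916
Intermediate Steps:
c = 602
-2518 + c = -2518 + 602 = -1916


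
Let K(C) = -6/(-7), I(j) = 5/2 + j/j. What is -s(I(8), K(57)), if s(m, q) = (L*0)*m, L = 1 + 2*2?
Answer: 0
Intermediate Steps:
I(j) = 7/2 (I(j) = 5*(½) + 1 = 5/2 + 1 = 7/2)
L = 5 (L = 1 + 4 = 5)
K(C) = 6/7 (K(C) = -6*(-⅐) = 6/7)
s(m, q) = 0 (s(m, q) = (5*0)*m = 0*m = 0)
-s(I(8), K(57)) = -1*0 = 0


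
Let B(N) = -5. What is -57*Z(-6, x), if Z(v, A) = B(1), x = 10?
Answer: 285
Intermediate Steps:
Z(v, A) = -5
-57*Z(-6, x) = -57*(-5) = 285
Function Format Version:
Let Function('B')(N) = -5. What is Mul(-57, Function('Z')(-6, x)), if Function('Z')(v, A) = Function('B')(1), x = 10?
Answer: 285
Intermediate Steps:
Function('Z')(v, A) = -5
Mul(-57, Function('Z')(-6, x)) = Mul(-57, -5) = 285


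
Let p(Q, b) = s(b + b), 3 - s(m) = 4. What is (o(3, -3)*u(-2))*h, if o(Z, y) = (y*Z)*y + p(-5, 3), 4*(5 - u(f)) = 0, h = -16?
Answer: -2080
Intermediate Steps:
s(m) = -1 (s(m) = 3 - 1*4 = 3 - 4 = -1)
p(Q, b) = -1
u(f) = 5 (u(f) = 5 - 1/4*0 = 5 + 0 = 5)
o(Z, y) = -1 + Z*y**2 (o(Z, y) = (y*Z)*y - 1 = (Z*y)*y - 1 = Z*y**2 - 1 = -1 + Z*y**2)
(o(3, -3)*u(-2))*h = ((-1 + 3*(-3)**2)*5)*(-16) = ((-1 + 3*9)*5)*(-16) = ((-1 + 27)*5)*(-16) = (26*5)*(-16) = 130*(-16) = -2080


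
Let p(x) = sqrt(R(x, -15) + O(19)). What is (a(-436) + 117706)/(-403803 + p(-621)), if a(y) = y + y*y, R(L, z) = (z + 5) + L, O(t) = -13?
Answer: -124115312898/163056863453 - 614732*I*sqrt(161)/163056863453 ≈ -0.76118 - 4.7837e-5*I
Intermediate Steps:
R(L, z) = 5 + L + z (R(L, z) = (5 + z) + L = 5 + L + z)
p(x) = sqrt(-23 + x) (p(x) = sqrt((5 + x - 15) - 13) = sqrt((-10 + x) - 13) = sqrt(-23 + x))
a(y) = y + y**2
(a(-436) + 117706)/(-403803 + p(-621)) = (-436*(1 - 436) + 117706)/(-403803 + sqrt(-23 - 621)) = (-436*(-435) + 117706)/(-403803 + sqrt(-644)) = (189660 + 117706)/(-403803 + 2*I*sqrt(161)) = 307366/(-403803 + 2*I*sqrt(161))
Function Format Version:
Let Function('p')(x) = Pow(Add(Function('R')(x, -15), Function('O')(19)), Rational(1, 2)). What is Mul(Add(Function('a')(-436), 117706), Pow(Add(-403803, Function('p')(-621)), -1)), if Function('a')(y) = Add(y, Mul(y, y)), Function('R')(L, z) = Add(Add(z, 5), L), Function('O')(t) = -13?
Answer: Add(Rational(-124115312898, 163056863453), Mul(Rational(-614732, 163056863453), I, Pow(161, Rational(1, 2)))) ≈ Add(-0.76118, Mul(-4.7837e-5, I))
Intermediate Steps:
Function('R')(L, z) = Add(5, L, z) (Function('R')(L, z) = Add(Add(5, z), L) = Add(5, L, z))
Function('p')(x) = Pow(Add(-23, x), Rational(1, 2)) (Function('p')(x) = Pow(Add(Add(5, x, -15), -13), Rational(1, 2)) = Pow(Add(Add(-10, x), -13), Rational(1, 2)) = Pow(Add(-23, x), Rational(1, 2)))
Function('a')(y) = Add(y, Pow(y, 2))
Mul(Add(Function('a')(-436), 117706), Pow(Add(-403803, Function('p')(-621)), -1)) = Mul(Add(Mul(-436, Add(1, -436)), 117706), Pow(Add(-403803, Pow(Add(-23, -621), Rational(1, 2))), -1)) = Mul(Add(Mul(-436, -435), 117706), Pow(Add(-403803, Pow(-644, Rational(1, 2))), -1)) = Mul(Add(189660, 117706), Pow(Add(-403803, Mul(2, I, Pow(161, Rational(1, 2)))), -1)) = Mul(307366, Pow(Add(-403803, Mul(2, I, Pow(161, Rational(1, 2)))), -1))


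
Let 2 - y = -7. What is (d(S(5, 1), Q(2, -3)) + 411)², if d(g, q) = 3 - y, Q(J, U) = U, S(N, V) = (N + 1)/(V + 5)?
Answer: 164025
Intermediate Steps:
y = 9 (y = 2 - 1*(-7) = 2 + 7 = 9)
S(N, V) = (1 + N)/(5 + V)
d(g, q) = -6 (d(g, q) = 3 - 1*9 = 3 - 9 = -6)
(d(S(5, 1), Q(2, -3)) + 411)² = (-6 + 411)² = 405² = 164025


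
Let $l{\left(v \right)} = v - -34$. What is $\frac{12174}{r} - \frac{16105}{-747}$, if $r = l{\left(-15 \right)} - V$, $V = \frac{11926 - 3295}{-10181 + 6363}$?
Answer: $\frac{36028099169}{60636231} \approx 594.17$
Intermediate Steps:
$l{\left(v \right)} = 34 + v$ ($l{\left(v \right)} = v + 34 = 34 + v$)
$V = - \frac{8631}{3818}$ ($V = \frac{8631}{-3818} = 8631 \left(- \frac{1}{3818}\right) = - \frac{8631}{3818} \approx -2.2606$)
$r = \frac{81173}{3818}$ ($r = \left(34 - 15\right) - - \frac{8631}{3818} = 19 + \frac{8631}{3818} = \frac{81173}{3818} \approx 21.261$)
$\frac{12174}{r} - \frac{16105}{-747} = \frac{12174}{\frac{81173}{3818}} - \frac{16105}{-747} = 12174 \cdot \frac{3818}{81173} - - \frac{16105}{747} = \frac{46480332}{81173} + \frac{16105}{747} = \frac{36028099169}{60636231}$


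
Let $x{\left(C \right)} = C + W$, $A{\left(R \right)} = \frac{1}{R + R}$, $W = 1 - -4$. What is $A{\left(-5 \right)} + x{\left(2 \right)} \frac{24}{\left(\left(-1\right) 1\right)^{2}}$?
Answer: $\frac{1679}{10} \approx 167.9$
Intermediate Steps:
$W = 5$ ($W = 1 + 4 = 5$)
$A{\left(R \right)} = \frac{1}{2 R}$
$x{\left(C \right)} = 5 + C$ ($x{\left(C \right)} = C + 5 = 5 + C$)
$A{\left(-5 \right)} + x{\left(2 \right)} \frac{24}{\left(\left(-1\right) 1\right)^{2}} = \frac{1}{2 \left(-5\right)} + \left(5 + 2\right) \frac{24}{\left(\left(-1\right) 1\right)^{2}} = \frac{1}{2} \left(- \frac{1}{5}\right) + 7 \frac{24}{\left(-1\right)^{2}} = - \frac{1}{10} + 7 \cdot \frac{24}{1} = - \frac{1}{10} + 7 \cdot 24 \cdot 1 = - \frac{1}{10} + 7 \cdot 24 = - \frac{1}{10} + 168 = \frac{1679}{10}$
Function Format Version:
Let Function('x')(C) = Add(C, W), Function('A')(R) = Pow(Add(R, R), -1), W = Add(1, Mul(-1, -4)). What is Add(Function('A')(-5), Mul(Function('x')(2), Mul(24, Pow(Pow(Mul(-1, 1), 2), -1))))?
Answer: Rational(1679, 10) ≈ 167.90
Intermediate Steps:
W = 5 (W = Add(1, 4) = 5)
Function('A')(R) = Mul(Rational(1, 2), Pow(R, -1)) (Function('A')(R) = Pow(Mul(2, R), -1) = Mul(Rational(1, 2), Pow(R, -1)))
Function('x')(C) = Add(5, C) (Function('x')(C) = Add(C, 5) = Add(5, C))
Add(Function('A')(-5), Mul(Function('x')(2), Mul(24, Pow(Pow(Mul(-1, 1), 2), -1)))) = Add(Mul(Rational(1, 2), Pow(-5, -1)), Mul(Add(5, 2), Mul(24, Pow(Pow(Mul(-1, 1), 2), -1)))) = Add(Mul(Rational(1, 2), Rational(-1, 5)), Mul(7, Mul(24, Pow(Pow(-1, 2), -1)))) = Add(Rational(-1, 10), Mul(7, Mul(24, Pow(1, -1)))) = Add(Rational(-1, 10), Mul(7, Mul(24, 1))) = Add(Rational(-1, 10), Mul(7, 24)) = Add(Rational(-1, 10), 168) = Rational(1679, 10)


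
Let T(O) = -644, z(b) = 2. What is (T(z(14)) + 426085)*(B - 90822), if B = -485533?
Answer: -245205047555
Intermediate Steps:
(T(z(14)) + 426085)*(B - 90822) = (-644 + 426085)*(-485533 - 90822) = 425441*(-576355) = -245205047555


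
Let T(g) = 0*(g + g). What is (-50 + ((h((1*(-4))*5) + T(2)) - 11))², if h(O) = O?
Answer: 6561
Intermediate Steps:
T(g) = 0 (T(g) = 0*(2*g) = 0)
(-50 + ((h((1*(-4))*5) + T(2)) - 11))² = (-50 + (((1*(-4))*5 + 0) - 11))² = (-50 + ((-4*5 + 0) - 11))² = (-50 + ((-20 + 0) - 11))² = (-50 + (-20 - 11))² = (-50 - 31)² = (-81)² = 6561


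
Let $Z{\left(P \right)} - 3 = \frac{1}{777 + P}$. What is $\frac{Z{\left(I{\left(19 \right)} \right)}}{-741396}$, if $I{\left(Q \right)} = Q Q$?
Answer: $- \frac{3415}{843708648} \approx -4.0476 \cdot 10^{-6}$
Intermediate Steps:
$I{\left(Q \right)} = Q^{2}$
$Z{\left(P \right)} = 3 + \frac{1}{777 + P}$
$\frac{Z{\left(I{\left(19 \right)} \right)}}{-741396} = \frac{\frac{1}{777 + 19^{2}} \left(2332 + 3 \cdot 19^{2}\right)}{-741396} = \frac{2332 + 3 \cdot 361}{777 + 361} \left(- \frac{1}{741396}\right) = \frac{2332 + 1083}{1138} \left(- \frac{1}{741396}\right) = \frac{1}{1138} \cdot 3415 \left(- \frac{1}{741396}\right) = \frac{3415}{1138} \left(- \frac{1}{741396}\right) = - \frac{3415}{843708648}$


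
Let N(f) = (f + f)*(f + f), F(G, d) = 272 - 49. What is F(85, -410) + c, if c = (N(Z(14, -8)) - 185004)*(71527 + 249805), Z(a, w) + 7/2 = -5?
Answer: -59354840157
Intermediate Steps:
F(G, d) = 223
Z(a, w) = -17/2 (Z(a, w) = -7/2 - 5 = -17/2)
N(f) = 4*f**2 (N(f) = (2*f)*(2*f) = 4*f**2)
c = -59354840380 (c = (4*(-17/2)**2 - 185004)*(71527 + 249805) = (4*(289/4) - 185004)*321332 = (289 - 185004)*321332 = -184715*321332 = -59354840380)
F(85, -410) + c = 223 - 59354840380 = -59354840157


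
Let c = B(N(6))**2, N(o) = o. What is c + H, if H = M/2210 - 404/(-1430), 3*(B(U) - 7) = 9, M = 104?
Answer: 1219506/12155 ≈ 100.33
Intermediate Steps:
B(U) = 10 (B(U) = 7 + (1/3)*9 = 7 + 3 = 10)
H = 4006/12155 (H = 104/2210 - 404/(-1430) = 104*(1/2210) - 404*(-1/1430) = 4/85 + 202/715 = 4006/12155 ≈ 0.32958)
c = 100 (c = 10**2 = 100)
c + H = 100 + 4006/12155 = 1219506/12155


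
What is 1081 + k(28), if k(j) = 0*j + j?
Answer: 1109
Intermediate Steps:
k(j) = j (k(j) = 0 + j = j)
1081 + k(28) = 1081 + 28 = 1109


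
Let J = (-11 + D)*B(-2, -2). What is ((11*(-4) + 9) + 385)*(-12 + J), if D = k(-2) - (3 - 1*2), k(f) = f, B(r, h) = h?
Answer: 5600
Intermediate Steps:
D = -3 (D = -2 - (3 - 1*2) = -2 - (3 - 2) = -2 - 1*1 = -2 - 1 = -3)
J = 28 (J = (-11 - 3)*(-2) = -14*(-2) = 28)
((11*(-4) + 9) + 385)*(-12 + J) = ((11*(-4) + 9) + 385)*(-12 + 28) = ((-44 + 9) + 385)*16 = (-35 + 385)*16 = 350*16 = 5600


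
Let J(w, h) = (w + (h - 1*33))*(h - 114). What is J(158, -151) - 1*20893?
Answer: -14003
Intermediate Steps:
J(w, h) = (-114 + h)*(-33 + h + w) (J(w, h) = (w + (h - 33))*(-114 + h) = (w + (-33 + h))*(-114 + h) = (-33 + h + w)*(-114 + h) = (-114 + h)*(-33 + h + w))
J(158, -151) - 1*20893 = (3762 + (-151)² - 147*(-151) - 114*158 - 151*158) - 1*20893 = (3762 + 22801 + 22197 - 18012 - 23858) - 20893 = 6890 - 20893 = -14003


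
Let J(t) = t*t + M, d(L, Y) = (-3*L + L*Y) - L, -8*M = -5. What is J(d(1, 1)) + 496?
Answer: 4045/8 ≈ 505.63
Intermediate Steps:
M = 5/8 (M = -1/8*(-5) = 5/8 ≈ 0.62500)
d(L, Y) = -4*L + L*Y
J(t) = 5/8 + t**2 (J(t) = t*t + 5/8 = t**2 + 5/8 = 5/8 + t**2)
J(d(1, 1)) + 496 = (5/8 + (1*(-4 + 1))**2) + 496 = (5/8 + (1*(-3))**2) + 496 = (5/8 + (-3)**2) + 496 = (5/8 + 9) + 496 = 77/8 + 496 = 4045/8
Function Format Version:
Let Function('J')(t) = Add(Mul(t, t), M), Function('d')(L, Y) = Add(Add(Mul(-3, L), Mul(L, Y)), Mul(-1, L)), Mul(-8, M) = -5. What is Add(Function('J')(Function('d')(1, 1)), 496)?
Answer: Rational(4045, 8) ≈ 505.63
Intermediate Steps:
M = Rational(5, 8) (M = Mul(Rational(-1, 8), -5) = Rational(5, 8) ≈ 0.62500)
Function('d')(L, Y) = Add(Mul(-4, L), Mul(L, Y))
Function('J')(t) = Add(Rational(5, 8), Pow(t, 2)) (Function('J')(t) = Add(Mul(t, t), Rational(5, 8)) = Add(Pow(t, 2), Rational(5, 8)) = Add(Rational(5, 8), Pow(t, 2)))
Add(Function('J')(Function('d')(1, 1)), 496) = Add(Add(Rational(5, 8), Pow(Mul(1, Add(-4, 1)), 2)), 496) = Add(Add(Rational(5, 8), Pow(Mul(1, -3), 2)), 496) = Add(Add(Rational(5, 8), Pow(-3, 2)), 496) = Add(Add(Rational(5, 8), 9), 496) = Add(Rational(77, 8), 496) = Rational(4045, 8)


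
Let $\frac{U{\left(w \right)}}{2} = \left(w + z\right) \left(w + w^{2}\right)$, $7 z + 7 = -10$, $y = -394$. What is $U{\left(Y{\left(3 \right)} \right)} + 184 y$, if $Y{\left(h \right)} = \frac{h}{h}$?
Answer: $- \frac{507512}{7} \approx -72502.0$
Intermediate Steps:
$z = - \frac{17}{7}$ ($z = -1 + \frac{1}{7} \left(-10\right) = -1 - \frac{10}{7} = - \frac{17}{7} \approx -2.4286$)
$Y{\left(h \right)} = 1$
$U{\left(w \right)} = 2 \left(- \frac{17}{7} + w\right) \left(w + w^{2}\right)$ ($U{\left(w \right)} = 2 \left(w - \frac{17}{7}\right) \left(w + w^{2}\right) = 2 \left(- \frac{17}{7} + w\right) \left(w + w^{2}\right)$)
$U{\left(Y{\left(3 \right)} \right)} + 184 y = \frac{2}{7} \cdot 1 \left(-17 - 10 + 7 \cdot 1^{2}\right) + 184 \left(-394\right) = \frac{2}{7} \cdot 1 \left(-17 - 10 + 7 \cdot 1\right) - 72496 = \frac{2}{7} \cdot 1 \left(-17 - 10 + 7\right) - 72496 = \frac{2}{7} \cdot 1 \left(-20\right) - 72496 = - \frac{40}{7} - 72496 = - \frac{507512}{7}$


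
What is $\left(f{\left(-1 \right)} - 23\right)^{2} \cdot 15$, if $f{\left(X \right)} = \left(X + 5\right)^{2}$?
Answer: $735$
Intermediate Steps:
$f{\left(X \right)} = \left(5 + X\right)^{2}$
$\left(f{\left(-1 \right)} - 23\right)^{2} \cdot 15 = \left(\left(5 - 1\right)^{2} - 23\right)^{2} \cdot 15 = \left(4^{2} - 23\right)^{2} \cdot 15 = \left(16 - 23\right)^{2} \cdot 15 = \left(-7\right)^{2} \cdot 15 = 49 \cdot 15 = 735$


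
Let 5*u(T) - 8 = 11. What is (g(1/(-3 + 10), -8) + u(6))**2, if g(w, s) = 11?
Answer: 5476/25 ≈ 219.04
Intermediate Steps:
u(T) = 19/5 (u(T) = 8/5 + (1/5)*11 = 8/5 + 11/5 = 19/5)
(g(1/(-3 + 10), -8) + u(6))**2 = (11 + 19/5)**2 = (74/5)**2 = 5476/25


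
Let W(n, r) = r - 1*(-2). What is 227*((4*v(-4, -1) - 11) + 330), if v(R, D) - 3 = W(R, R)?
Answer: 73321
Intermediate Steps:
W(n, r) = 2 + r (W(n, r) = r + 2 = 2 + r)
v(R, D) = 5 + R (v(R, D) = 3 + (2 + R) = 5 + R)
227*((4*v(-4, -1) - 11) + 330) = 227*((4*(5 - 4) - 11) + 330) = 227*((4*1 - 11) + 330) = 227*((4 - 11) + 330) = 227*(-7 + 330) = 227*323 = 73321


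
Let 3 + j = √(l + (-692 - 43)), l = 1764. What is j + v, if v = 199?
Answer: 196 + 7*√21 ≈ 228.08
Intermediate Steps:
j = -3 + 7*√21 (j = -3 + √(1764 + (-692 - 43)) = -3 + √(1764 - 735) = -3 + √1029 = -3 + 7*√21 ≈ 29.078)
j + v = (-3 + 7*√21) + 199 = 196 + 7*√21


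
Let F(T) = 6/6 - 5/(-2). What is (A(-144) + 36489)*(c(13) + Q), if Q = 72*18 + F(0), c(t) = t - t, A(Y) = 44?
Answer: 94949267/2 ≈ 4.7475e+7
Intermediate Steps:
F(T) = 7/2 (F(T) = 6*(1/6) - 5*(-1/2) = 1 + 5/2 = 7/2)
c(t) = 0
Q = 2599/2 (Q = 72*18 + 7/2 = 1296 + 7/2 = 2599/2 ≈ 1299.5)
(A(-144) + 36489)*(c(13) + Q) = (44 + 36489)*(0 + 2599/2) = 36533*(2599/2) = 94949267/2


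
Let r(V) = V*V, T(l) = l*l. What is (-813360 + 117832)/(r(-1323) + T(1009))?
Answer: -347764/1384205 ≈ -0.25124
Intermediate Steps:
T(l) = l**2
r(V) = V**2
(-813360 + 117832)/(r(-1323) + T(1009)) = (-813360 + 117832)/((-1323)**2 + 1009**2) = -695528/(1750329 + 1018081) = -695528/2768410 = -695528*1/2768410 = -347764/1384205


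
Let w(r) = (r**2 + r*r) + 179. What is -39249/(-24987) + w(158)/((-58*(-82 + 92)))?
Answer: -409753063/4830820 ≈ -84.821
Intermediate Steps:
w(r) = 179 + 2*r**2 (w(r) = (r**2 + r**2) + 179 = 2*r**2 + 179 = 179 + 2*r**2)
-39249/(-24987) + w(158)/((-58*(-82 + 92))) = -39249/(-24987) + (179 + 2*158**2)/((-58*(-82 + 92))) = -39249*(-1/24987) + (179 + 2*24964)/((-58*10)) = 13083/8329 + (179 + 49928)/(-580) = 13083/8329 + 50107*(-1/580) = 13083/8329 - 50107/580 = -409753063/4830820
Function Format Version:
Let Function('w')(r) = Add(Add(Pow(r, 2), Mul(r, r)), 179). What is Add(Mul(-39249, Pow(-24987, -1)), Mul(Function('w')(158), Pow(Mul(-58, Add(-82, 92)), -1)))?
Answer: Rational(-409753063, 4830820) ≈ -84.821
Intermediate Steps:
Function('w')(r) = Add(179, Mul(2, Pow(r, 2))) (Function('w')(r) = Add(Add(Pow(r, 2), Pow(r, 2)), 179) = Add(Mul(2, Pow(r, 2)), 179) = Add(179, Mul(2, Pow(r, 2))))
Add(Mul(-39249, Pow(-24987, -1)), Mul(Function('w')(158), Pow(Mul(-58, Add(-82, 92)), -1))) = Add(Mul(-39249, Pow(-24987, -1)), Mul(Add(179, Mul(2, Pow(158, 2))), Pow(Mul(-58, Add(-82, 92)), -1))) = Add(Mul(-39249, Rational(-1, 24987)), Mul(Add(179, Mul(2, 24964)), Pow(Mul(-58, 10), -1))) = Add(Rational(13083, 8329), Mul(Add(179, 49928), Pow(-580, -1))) = Add(Rational(13083, 8329), Mul(50107, Rational(-1, 580))) = Add(Rational(13083, 8329), Rational(-50107, 580)) = Rational(-409753063, 4830820)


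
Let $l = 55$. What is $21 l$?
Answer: $1155$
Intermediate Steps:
$21 l = 21 \cdot 55 = 1155$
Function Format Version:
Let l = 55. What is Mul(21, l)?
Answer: 1155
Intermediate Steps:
Mul(21, l) = Mul(21, 55) = 1155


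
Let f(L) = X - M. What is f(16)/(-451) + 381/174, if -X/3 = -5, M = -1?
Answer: 56349/26158 ≈ 2.1542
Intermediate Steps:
X = 15 (X = -3*(-5) = 15)
f(L) = 16 (f(L) = 15 - 1*(-1) = 15 + 1 = 16)
f(16)/(-451) + 381/174 = 16/(-451) + 381/174 = 16*(-1/451) + 381*(1/174) = -16/451 + 127/58 = 56349/26158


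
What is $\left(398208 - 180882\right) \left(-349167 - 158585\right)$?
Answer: $-110347711152$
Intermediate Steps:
$\left(398208 - 180882\right) \left(-349167 - 158585\right) = 217326 \left(-349167 - 158585\right) = 217326 \left(-507752\right) = -110347711152$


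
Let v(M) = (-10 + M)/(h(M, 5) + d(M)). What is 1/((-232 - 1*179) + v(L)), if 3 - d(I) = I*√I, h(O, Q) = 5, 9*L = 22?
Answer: -618473/254948733 + 187*√22/254948733 ≈ -0.0024224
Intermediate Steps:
L = 22/9 (L = (⅑)*22 = 22/9 ≈ 2.4444)
d(I) = 3 - I^(3/2) (d(I) = 3 - I*√I = 3 - I^(3/2))
v(M) = (-10 + M)/(8 - M^(3/2)) (v(M) = (-10 + M)/(5 + (3 - M^(3/2))) = (-10 + M)/(8 - M^(3/2)))
1/((-232 - 1*179) + v(L)) = 1/((-232 - 1*179) + (10 - 1*22/9)/(-8 + (22/9)^(3/2))) = 1/((-232 - 179) + (10 - 22/9)/(-8 + 22*√22/27)) = 1/(-411 + (68/9)/(-8 + 22*√22/27)) = 1/(-411 + 68/(9*(-8 + 22*√22/27)))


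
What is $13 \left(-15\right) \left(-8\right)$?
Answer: $1560$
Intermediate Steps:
$13 \left(-15\right) \left(-8\right) = \left(-195\right) \left(-8\right) = 1560$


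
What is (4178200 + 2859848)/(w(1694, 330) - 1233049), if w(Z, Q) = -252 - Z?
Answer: -2346016/411665 ≈ -5.6988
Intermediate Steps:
(4178200 + 2859848)/(w(1694, 330) - 1233049) = (4178200 + 2859848)/((-252 - 1*1694) - 1233049) = 7038048/((-252 - 1694) - 1233049) = 7038048/(-1946 - 1233049) = 7038048/(-1234995) = 7038048*(-1/1234995) = -2346016/411665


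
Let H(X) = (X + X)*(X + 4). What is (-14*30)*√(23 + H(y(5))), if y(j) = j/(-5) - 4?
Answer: -420*√33 ≈ -2412.7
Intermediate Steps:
y(j) = -4 - j/5 (y(j) = -j/5 - 4 = -4 - j/5)
H(X) = 2*X*(4 + X) (H(X) = (2*X)*(4 + X) = 2*X*(4 + X))
(-14*30)*√(23 + H(y(5))) = (-14*30)*√(23 + 2*(-4 - ⅕*5)*(4 + (-4 - ⅕*5))) = -420*√(23 + 2*(-4 - 1)*(4 + (-4 - 1))) = -420*√(23 + 2*(-5)*(4 - 5)) = -420*√(23 + 2*(-5)*(-1)) = -420*√(23 + 10) = -420*√33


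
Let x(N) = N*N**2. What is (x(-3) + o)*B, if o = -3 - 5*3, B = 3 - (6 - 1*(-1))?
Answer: 180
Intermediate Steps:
x(N) = N**3
B = -4 (B = 3 - (6 + 1) = 3 - 1*7 = 3 - 7 = -4)
o = -18 (o = -3 - 15 = -18)
(x(-3) + o)*B = ((-3)**3 - 18)*(-4) = (-27 - 18)*(-4) = -45*(-4) = 180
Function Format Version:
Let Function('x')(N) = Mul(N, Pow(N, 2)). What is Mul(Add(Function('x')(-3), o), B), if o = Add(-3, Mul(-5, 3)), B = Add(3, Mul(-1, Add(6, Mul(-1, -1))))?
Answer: 180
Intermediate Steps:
Function('x')(N) = Pow(N, 3)
B = -4 (B = Add(3, Mul(-1, Add(6, 1))) = Add(3, Mul(-1, 7)) = Add(3, -7) = -4)
o = -18 (o = Add(-3, -15) = -18)
Mul(Add(Function('x')(-3), o), B) = Mul(Add(Pow(-3, 3), -18), -4) = Mul(Add(-27, -18), -4) = Mul(-45, -4) = 180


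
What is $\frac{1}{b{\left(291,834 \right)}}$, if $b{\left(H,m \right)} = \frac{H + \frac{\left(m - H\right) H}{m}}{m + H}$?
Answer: $\frac{34750}{14841} \approx 2.3415$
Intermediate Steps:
$b{\left(H,m \right)} = \frac{H + \frac{H \left(m - H\right)}{m}}{H + m}$
$\frac{1}{b{\left(291,834 \right)}} = \frac{1}{291 \cdot \frac{1}{834} \frac{1}{291 + 834} \left(\left(-1\right) 291 + 2 \cdot 834\right)} = \frac{1}{291 \cdot \frac{1}{834} \cdot \frac{1}{1125} \left(-291 + 1668\right)} = \frac{1}{291 \cdot \frac{1}{834} \cdot \frac{1}{1125} \cdot 1377} = \frac{1}{\frac{14841}{34750}} = \frac{34750}{14841}$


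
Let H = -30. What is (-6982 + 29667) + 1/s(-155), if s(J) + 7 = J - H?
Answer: 2994419/132 ≈ 22685.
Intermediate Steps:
s(J) = 23 + J (s(J) = -7 + (J - 1*(-30)) = -7 + (J + 30) = -7 + (30 + J) = 23 + J)
(-6982 + 29667) + 1/s(-155) = (-6982 + 29667) + 1/(23 - 155) = 22685 + 1/(-132) = 22685 - 1/132 = 2994419/132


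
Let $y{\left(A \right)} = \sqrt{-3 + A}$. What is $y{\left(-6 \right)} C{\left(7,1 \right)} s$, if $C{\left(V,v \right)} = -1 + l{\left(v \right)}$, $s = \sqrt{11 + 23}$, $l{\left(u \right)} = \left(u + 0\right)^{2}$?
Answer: $0$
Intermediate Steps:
$l{\left(u \right)} = u^{2}$
$s = \sqrt{34} \approx 5.8309$
$C{\left(V,v \right)} = -1 + v^{2}$
$y{\left(-6 \right)} C{\left(7,1 \right)} s = \sqrt{-3 - 6} \left(-1 + 1^{2}\right) \sqrt{34} = \sqrt{-9} \left(-1 + 1\right) \sqrt{34} = 3 i 0 \sqrt{34} = 0 \sqrt{34} = 0$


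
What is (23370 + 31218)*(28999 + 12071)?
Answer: 2241929160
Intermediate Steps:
(23370 + 31218)*(28999 + 12071) = 54588*41070 = 2241929160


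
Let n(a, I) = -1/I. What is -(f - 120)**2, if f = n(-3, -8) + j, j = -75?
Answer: -2430481/64 ≈ -37976.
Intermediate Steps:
f = -599/8 (f = -1/(-8) - 75 = -1*(-1/8) - 75 = 1/8 - 75 = -599/8 ≈ -74.875)
-(f - 120)**2 = -(-599/8 - 120)**2 = -(-1559/8)**2 = -1*2430481/64 = -2430481/64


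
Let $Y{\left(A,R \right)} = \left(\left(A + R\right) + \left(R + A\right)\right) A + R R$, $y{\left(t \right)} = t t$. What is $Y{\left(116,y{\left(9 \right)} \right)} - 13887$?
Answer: $38378$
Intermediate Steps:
$y{\left(t \right)} = t^{2}$
$Y{\left(A,R \right)} = R^{2} + A \left(2 A + 2 R\right)$ ($Y{\left(A,R \right)} = \left(\left(A + R\right) + \left(A + R\right)\right) A + R^{2} = \left(2 A + 2 R\right) A + R^{2} = A \left(2 A + 2 R\right) + R^{2} = R^{2} + A \left(2 A + 2 R\right)$)
$Y{\left(116,y{\left(9 \right)} \right)} - 13887 = \left(\left(9^{2}\right)^{2} + 2 \cdot 116^{2} + 2 \cdot 116 \cdot 9^{2}\right) - 13887 = \left(81^{2} + 2 \cdot 13456 + 2 \cdot 116 \cdot 81\right) - 13887 = \left(6561 + 26912 + 18792\right) - 13887 = 52265 - 13887 = 38378$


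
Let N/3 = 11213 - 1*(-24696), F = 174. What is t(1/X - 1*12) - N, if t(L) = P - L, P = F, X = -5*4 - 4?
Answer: -2580983/24 ≈ -1.0754e+5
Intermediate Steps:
X = -24 (X = -20 - 4 = -24)
P = 174
N = 107727 (N = 3*(11213 - 1*(-24696)) = 3*(11213 + 24696) = 3*35909 = 107727)
t(L) = 174 - L
t(1/X - 1*12) - N = (174 - (1/(-24) - 1*12)) - 1*107727 = (174 - (-1/24 - 12)) - 107727 = (174 - 1*(-289/24)) - 107727 = (174 + 289/24) - 107727 = 4465/24 - 107727 = -2580983/24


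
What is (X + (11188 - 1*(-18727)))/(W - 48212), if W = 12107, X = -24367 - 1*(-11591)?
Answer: -197/415 ≈ -0.47470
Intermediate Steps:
X = -12776 (X = -24367 + 11591 = -12776)
(X + (11188 - 1*(-18727)))/(W - 48212) = (-12776 + (11188 - 1*(-18727)))/(12107 - 48212) = (-12776 + (11188 + 18727))/(-36105) = (-12776 + 29915)*(-1/36105) = 17139*(-1/36105) = -197/415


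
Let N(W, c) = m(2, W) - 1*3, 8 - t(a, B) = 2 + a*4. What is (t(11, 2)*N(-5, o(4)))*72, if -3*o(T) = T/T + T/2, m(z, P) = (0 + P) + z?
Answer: 16416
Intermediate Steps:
m(z, P) = P + z
o(T) = -⅓ - T/6 (o(T) = -(T/T + T/2)/3 = -(1 + T*(½))/3 = -(1 + T/2)/3 = -⅓ - T/6)
t(a, B) = 6 - 4*a (t(a, B) = 8 - (2 + a*4) = 8 - (2 + 4*a) = 8 + (-2 - 4*a) = 6 - 4*a)
N(W, c) = -1 + W (N(W, c) = (W + 2) - 1*3 = (2 + W) - 3 = -1 + W)
(t(11, 2)*N(-5, o(4)))*72 = ((6 - 4*11)*(-1 - 5))*72 = ((6 - 44)*(-6))*72 = -38*(-6)*72 = 228*72 = 16416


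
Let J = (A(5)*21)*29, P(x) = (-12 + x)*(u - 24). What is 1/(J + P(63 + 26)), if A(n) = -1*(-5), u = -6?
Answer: 1/735 ≈ 0.0013605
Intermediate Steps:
A(n) = 5
P(x) = 360 - 30*x (P(x) = (-12 + x)*(-6 - 24) = (-12 + x)*(-30) = 360 - 30*x)
J = 3045 (J = (5*21)*29 = 105*29 = 3045)
1/(J + P(63 + 26)) = 1/(3045 + (360 - 30*(63 + 26))) = 1/(3045 + (360 - 30*89)) = 1/(3045 + (360 - 2670)) = 1/(3045 - 2310) = 1/735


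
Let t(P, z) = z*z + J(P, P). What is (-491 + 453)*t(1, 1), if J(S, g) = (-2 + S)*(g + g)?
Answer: 38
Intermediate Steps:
J(S, g) = 2*g*(-2 + S) (J(S, g) = (-2 + S)*(2*g) = 2*g*(-2 + S))
t(P, z) = z**2 + 2*P*(-2 + P) (t(P, z) = z*z + 2*P*(-2 + P) = z**2 + 2*P*(-2 + P))
(-491 + 453)*t(1, 1) = (-491 + 453)*(1**2 + 2*1*(-2 + 1)) = -38*(1 + 2*1*(-1)) = -38*(1 - 2) = -38*(-1) = 38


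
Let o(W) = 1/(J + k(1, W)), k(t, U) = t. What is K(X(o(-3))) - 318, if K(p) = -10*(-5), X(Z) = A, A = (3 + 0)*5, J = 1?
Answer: -268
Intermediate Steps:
A = 15 (A = 3*5 = 15)
o(W) = 1/2 (o(W) = 1/(1 + 1) = 1/2)
X(Z) = 15
K(p) = 50
K(X(o(-3))) - 318 = 50 - 318 = -268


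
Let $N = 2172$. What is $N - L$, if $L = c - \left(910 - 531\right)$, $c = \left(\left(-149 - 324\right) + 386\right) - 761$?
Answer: $3399$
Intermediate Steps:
$c = -848$ ($c = \left(-473 + 386\right) - 761 = -87 - 761 = -848$)
$L = -1227$ ($L = -848 - \left(910 - 531\right) = -848 - 379 = -1227$)
$N - L = 2172 - -1227 = 2172 + 1227 = 3399$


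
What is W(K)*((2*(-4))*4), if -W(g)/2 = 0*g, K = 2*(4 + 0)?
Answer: 0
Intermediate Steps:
K = 8 (K = 2*4 = 8)
W(g) = 0 (W(g) = -0*g = -2*0 = 0)
W(K)*((2*(-4))*4) = 0*((2*(-4))*4) = 0*(-8*4) = 0*(-32) = 0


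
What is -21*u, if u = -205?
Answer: 4305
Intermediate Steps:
-21*u = -21*(-205) = 4305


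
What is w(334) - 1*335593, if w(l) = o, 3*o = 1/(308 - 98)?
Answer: -211423589/630 ≈ -3.3559e+5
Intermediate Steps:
o = 1/630 (o = 1/(3*(308 - 98)) = (1/3)/210 = (1/3)*(1/210) = 1/630 ≈ 0.0015873)
w(l) = 1/630
w(334) - 1*335593 = 1/630 - 1*335593 = 1/630 - 335593 = -211423589/630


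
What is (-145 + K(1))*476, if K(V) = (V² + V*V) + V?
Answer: -67592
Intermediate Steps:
K(V) = V + 2*V² (K(V) = (V² + V²) + V = 2*V² + V = V + 2*V²)
(-145 + K(1))*476 = (-145 + 1*(1 + 2*1))*476 = (-145 + 1*(1 + 2))*476 = (-145 + 1*3)*476 = (-145 + 3)*476 = -142*476 = -67592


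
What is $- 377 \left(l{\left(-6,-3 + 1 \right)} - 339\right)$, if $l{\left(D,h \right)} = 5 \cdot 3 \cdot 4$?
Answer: $105183$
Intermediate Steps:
$l{\left(D,h \right)} = 60$ ($l{\left(D,h \right)} = 15 \cdot 4 = 60$)
$- 377 \left(l{\left(-6,-3 + 1 \right)} - 339\right) = - 377 \left(60 - 339\right) = \left(-377\right) \left(-279\right) = 105183$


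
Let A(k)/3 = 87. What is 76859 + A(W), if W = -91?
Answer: 77120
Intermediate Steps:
A(k) = 261 (A(k) = 3*87 = 261)
76859 + A(W) = 76859 + 261 = 77120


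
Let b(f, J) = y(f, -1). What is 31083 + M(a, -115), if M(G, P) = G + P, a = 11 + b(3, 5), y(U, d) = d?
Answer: 30978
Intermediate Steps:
b(f, J) = -1
a = 10 (a = 11 - 1 = 10)
31083 + M(a, -115) = 31083 + (10 - 115) = 31083 - 105 = 30978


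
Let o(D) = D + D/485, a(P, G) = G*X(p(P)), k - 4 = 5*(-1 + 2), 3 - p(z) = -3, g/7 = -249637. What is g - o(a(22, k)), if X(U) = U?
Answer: -847543859/485 ≈ -1.7475e+6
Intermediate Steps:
g = -1747459 (g = 7*(-249637) = -1747459)
p(z) = 6 (p(z) = 3 - 1*(-3) = 3 + 3 = 6)
k = 9 (k = 4 + 5*(-1 + 2) = 4 + 5*1 = 4 + 5 = 9)
a(P, G) = 6*G (a(P, G) = G*6 = 6*G)
o(D) = 486*D/485 (o(D) = D + D*(1/485) = D + D/485 = 486*D/485)
g - o(a(22, k)) = -1747459 - 486*6*9/485 = -1747459 - 486*54/485 = -1747459 - 1*26244/485 = -1747459 - 26244/485 = -847543859/485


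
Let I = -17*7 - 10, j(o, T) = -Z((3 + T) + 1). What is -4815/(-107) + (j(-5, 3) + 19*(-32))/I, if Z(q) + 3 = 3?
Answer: 6413/129 ≈ 49.713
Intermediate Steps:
Z(q) = 0 (Z(q) = -3 + 3 = 0)
j(o, T) = 0 (j(o, T) = -1*0 = 0)
I = -129 (I = -119 - 10 = -129)
-4815/(-107) + (j(-5, 3) + 19*(-32))/I = -4815/(-107) + (0 + 19*(-32))/(-129) = -4815*(-1/107) + (0 - 608)*(-1/129) = 45 - 608*(-1/129) = 45 + 608/129 = 6413/129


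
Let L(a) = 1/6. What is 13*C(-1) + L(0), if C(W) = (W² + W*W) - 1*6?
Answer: -311/6 ≈ -51.833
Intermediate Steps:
C(W) = -6 + 2*W² (C(W) = (W² + W²) - 6 = 2*W² - 6 = -6 + 2*W²)
L(a) = ⅙
13*C(-1) + L(0) = 13*(-6 + 2*(-1)²) + ⅙ = 13*(-6 + 2*1) + ⅙ = 13*(-6 + 2) + ⅙ = 13*(-4) + ⅙ = -52 + ⅙ = -311/6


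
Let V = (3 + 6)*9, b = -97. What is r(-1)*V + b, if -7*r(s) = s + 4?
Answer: -922/7 ≈ -131.71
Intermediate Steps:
V = 81 (V = 9*9 = 81)
r(s) = -4/7 - s/7 (r(s) = -(s + 4)/7 = -(4 + s)/7 = -4/7 - s/7)
r(-1)*V + b = (-4/7 - 1/7*(-1))*81 - 97 = (-4/7 + 1/7)*81 - 97 = -3/7*81 - 97 = -243/7 - 97 = -922/7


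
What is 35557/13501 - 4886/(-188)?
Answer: 36325301/1269094 ≈ 28.623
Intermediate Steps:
35557/13501 - 4886/(-188) = 35557*(1/13501) - 4886*(-1/188) = 35557/13501 + 2443/94 = 36325301/1269094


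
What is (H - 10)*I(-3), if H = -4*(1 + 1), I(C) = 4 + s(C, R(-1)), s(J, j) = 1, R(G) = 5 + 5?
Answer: -90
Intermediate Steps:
R(G) = 10
I(C) = 5 (I(C) = 4 + 1 = 5)
H = -8 (H = -4*2 = -8)
(H - 10)*I(-3) = (-8 - 10)*5 = -18*5 = -90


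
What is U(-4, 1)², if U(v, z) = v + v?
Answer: 64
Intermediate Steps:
U(v, z) = 2*v
U(-4, 1)² = (2*(-4))² = (-8)² = 64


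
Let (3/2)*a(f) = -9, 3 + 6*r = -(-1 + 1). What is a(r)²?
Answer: 36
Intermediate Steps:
r = -½ (r = -½ + (-(-1 + 1))/6 = -½ + (-1*0)/6 = -½ + (⅙)*0 = -½ + 0 = -½ ≈ -0.50000)
a(f) = -6 (a(f) = (⅔)*(-9) = -6)
a(r)² = (-6)² = 36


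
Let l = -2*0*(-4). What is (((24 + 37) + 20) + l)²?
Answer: 6561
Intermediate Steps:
l = 0 (l = 0*(-4) = 0)
(((24 + 37) + 20) + l)² = (((24 + 37) + 20) + 0)² = ((61 + 20) + 0)² = (81 + 0)² = 81² = 6561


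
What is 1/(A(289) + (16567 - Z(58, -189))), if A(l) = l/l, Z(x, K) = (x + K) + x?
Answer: 1/16641 ≈ 6.0093e-5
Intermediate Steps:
Z(x, K) = K + 2*x (Z(x, K) = (K + x) + x = K + 2*x)
A(l) = 1
1/(A(289) + (16567 - Z(58, -189))) = 1/(1 + (16567 - (-189 + 2*58))) = 1/(1 + (16567 - (-189 + 116))) = 1/(1 + (16567 - 1*(-73))) = 1/(1 + (16567 + 73)) = 1/(1 + 16640) = 1/16641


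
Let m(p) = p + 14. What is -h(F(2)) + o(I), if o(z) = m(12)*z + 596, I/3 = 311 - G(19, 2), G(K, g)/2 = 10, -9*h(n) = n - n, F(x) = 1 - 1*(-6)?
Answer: 23294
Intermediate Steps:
F(x) = 7 (F(x) = 1 + 6 = 7)
h(n) = 0 (h(n) = -(n - n)/9 = -1/9*0 = 0)
G(K, g) = 20 (G(K, g) = 2*10 = 20)
I = 873 (I = 3*(311 - 1*20) = 3*(311 - 20) = 3*291 = 873)
m(p) = 14 + p
o(z) = 596 + 26*z (o(z) = (14 + 12)*z + 596 = 26*z + 596 = 596 + 26*z)
-h(F(2)) + o(I) = -1*0 + (596 + 26*873) = 0 + (596 + 22698) = 0 + 23294 = 23294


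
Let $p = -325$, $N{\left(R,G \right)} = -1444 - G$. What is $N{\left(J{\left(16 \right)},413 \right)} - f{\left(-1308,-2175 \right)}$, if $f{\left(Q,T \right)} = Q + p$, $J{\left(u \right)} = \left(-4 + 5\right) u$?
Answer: $-224$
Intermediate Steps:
$J{\left(u \right)} = u$ ($J{\left(u \right)} = 1 u = u$)
$f{\left(Q,T \right)} = -325 + Q$ ($f{\left(Q,T \right)} = Q - 325 = -325 + Q$)
$N{\left(J{\left(16 \right)},413 \right)} - f{\left(-1308,-2175 \right)} = \left(-1444 - 413\right) - \left(-325 - 1308\right) = \left(-1444 - 413\right) - -1633 = -1857 + 1633 = -224$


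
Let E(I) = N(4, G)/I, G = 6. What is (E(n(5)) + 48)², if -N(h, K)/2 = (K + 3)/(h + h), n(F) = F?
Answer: 904401/400 ≈ 2261.0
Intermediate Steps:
N(h, K) = -(3 + K)/h (N(h, K) = -2*(K + 3)/(h + h) = -2*(3 + K)/(2*h) = -2*(3 + K)*1/(2*h) = -(3 + K)/h)
E(I) = -9/(4*I) (E(I) = ((-3 - 1*6)/4)/I = ((-3 - 6)/4)/I = ((¼)*(-9))/I = -9/(4*I))
(E(n(5)) + 48)² = (-9/4/5 + 48)² = (-9/4*⅕ + 48)² = (-9/20 + 48)² = (951/20)² = 904401/400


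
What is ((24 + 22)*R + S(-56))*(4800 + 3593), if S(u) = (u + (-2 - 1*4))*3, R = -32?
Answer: -13915594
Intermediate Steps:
S(u) = -18 + 3*u (S(u) = (u + (-2 - 4))*3 = (u - 6)*3 = (-6 + u)*3 = -18 + 3*u)
((24 + 22)*R + S(-56))*(4800 + 3593) = ((24 + 22)*(-32) + (-18 + 3*(-56)))*(4800 + 3593) = (46*(-32) + (-18 - 168))*8393 = (-1472 - 186)*8393 = -1658*8393 = -13915594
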